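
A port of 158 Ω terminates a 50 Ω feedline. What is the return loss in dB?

Γ = (158 − 50)/(158 + 50) = 0.519
RL = −20·log₁₀|Γ| = −20·log₁₀(0.519)

RL ≈ 5.69 dB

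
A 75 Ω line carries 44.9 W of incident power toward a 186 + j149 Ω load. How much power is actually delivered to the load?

P_delivered ≈ 27.7 W

|Γ| = |(111 + j149)/(261 + j149)| = 0.618
|Γ|² = 0.382
P_refl = |Γ|²·P_inc = 17.2 W, P_del = (1 − |Γ|²)·P_inc = 27.7 W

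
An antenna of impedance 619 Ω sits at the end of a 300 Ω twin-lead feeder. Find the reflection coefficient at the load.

Γ = (Z_L − Z_0)/(Z_L + Z_0) = (619 − 300)/(619 + 300) = 319/919

Γ = 0.347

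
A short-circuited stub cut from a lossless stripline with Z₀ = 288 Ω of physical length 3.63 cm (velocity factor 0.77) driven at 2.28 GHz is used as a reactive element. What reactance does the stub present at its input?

X_in ≈ -356 Ω (capacitive)

λ = v/f = 0.77·c / 2.28 GHz = 0.101 m
βl = 2π·l/λ = 2π × 0.358 = 129°
tan(βl) = -1.24
For a short-circuited stub, Z_in = jZ_0·tan(βl)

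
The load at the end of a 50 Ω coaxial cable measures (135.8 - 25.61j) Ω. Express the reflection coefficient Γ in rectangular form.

Γ ≈ 0.472 − j0.0728

Γ = (Z_L − Z_0)/(Z_L + Z_0) = (85.8 − j25.61)/(185.8 − j25.61)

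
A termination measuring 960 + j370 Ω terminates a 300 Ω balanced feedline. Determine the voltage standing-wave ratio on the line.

Γ = (Z_L − Z_0)/(Z_L + Z_0) = (660 + j370)/(1260 + j370)
|Γ| = 757/1310 = 0.576
VSWR = (1 + |Γ|)/(1 − |Γ|) = 1.58/0.424

VSWR ≈ 3.72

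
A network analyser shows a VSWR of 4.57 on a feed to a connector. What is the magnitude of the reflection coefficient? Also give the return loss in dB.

|Γ| ≈ 0.641; return loss ≈ 3.86 dB

|Γ| = (S − 1)/(S + 1) = (4.57 − 1)/(4.57 + 1) = 3.57/5.57
RL = −20·log₁₀|Γ| = −20·log₁₀(0.641)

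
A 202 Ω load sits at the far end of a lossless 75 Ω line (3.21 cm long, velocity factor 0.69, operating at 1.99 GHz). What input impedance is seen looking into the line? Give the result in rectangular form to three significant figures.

Z_in ≈ 31.3 + j24.4 Ω

λ = v/f = 0.69·c / 1.99 GHz = 0.104 m
βl = 2π·l/λ = 2π × 0.309 = 111°
tan(βl) = tan(111°) = -2.59
Z_in = Z_0·(Z_L + jZ_0·tanβl)/(Z_0 + jZ_L·tanβl)
     = 75·(202 − j194)/(75 − j524)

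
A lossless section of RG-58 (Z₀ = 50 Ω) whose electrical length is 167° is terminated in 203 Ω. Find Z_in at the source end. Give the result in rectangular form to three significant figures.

Z_in ≈ 114 + j95.1 Ω

tan(βl) = tan(167°) = -0.231
Z_in = Z_0·(Z_L + jZ_0·tanβl)/(Z_0 + jZ_L·tanβl)
     = 50·(203 − j11.5)/(50 − j46.9)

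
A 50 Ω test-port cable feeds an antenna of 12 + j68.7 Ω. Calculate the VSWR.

Γ = (Z_L − Z_0)/(Z_L + Z_0) = (-38 + j68.7)/(62 + j68.7)
|Γ| = 78.5/92.5 = 0.848
VSWR = (1 + |Γ|)/(1 − |Γ|) = 1.85/0.152

VSWR ≈ 12.2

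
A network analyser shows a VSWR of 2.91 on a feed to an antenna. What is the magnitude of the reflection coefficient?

|Γ| = (S − 1)/(S + 1) = (2.91 − 1)/(2.91 + 1) = 1.91/3.91

|Γ| ≈ 0.488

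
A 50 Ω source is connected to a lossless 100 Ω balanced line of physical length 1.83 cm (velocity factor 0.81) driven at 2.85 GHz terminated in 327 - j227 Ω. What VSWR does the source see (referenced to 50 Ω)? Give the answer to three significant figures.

VSWR ≈ 2.52

λ = v/f = 0.81·c / 2.85 GHz = 0.0853 m
βl = 2π·l/λ = 2π × 0.215 = 77.3°
tan(βl) = 4.43
Z_in = Z_0·(Z_L + jZ_0·tanβl)/(Z_0 + jZ_L·tanβl) = 20.3 − j7.09 Ω
Γ_s = (Z_in − Z_s)/(Z_in + Z_s) = (-29.7 − j7.09)/(70.3 − j7.09), |Γ_s| = 0.432
VSWR = (1 + |Γ_s|)/(1 − |Γ_s|)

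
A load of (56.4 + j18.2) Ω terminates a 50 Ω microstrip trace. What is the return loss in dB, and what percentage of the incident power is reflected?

RL ≈ 15 dB; 3.19% of incident power reflected

Γ = (6.4 + j18.2)/(106.4 + j18.2), |Γ| = 0.179
RL = −20·log₁₀(0.179) = 15 dB
P_refl/P_inc = |Γ|² = 0.0319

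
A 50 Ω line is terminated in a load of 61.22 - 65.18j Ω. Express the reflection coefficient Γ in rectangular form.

Γ = (Z_L − Z_0)/(Z_L + Z_0) = (11.22 − j65.18)/(111.2 − j65.18)

Γ ≈ 0.331 − j0.392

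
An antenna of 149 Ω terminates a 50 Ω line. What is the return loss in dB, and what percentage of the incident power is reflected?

Γ = (149 − 50)/(149 + 50) = 0.497
RL = −20·log₁₀(0.497) = 6.06 dB
P_refl/P_inc = |Γ|² = 0.247

RL ≈ 6.06 dB; 24.7% of incident power reflected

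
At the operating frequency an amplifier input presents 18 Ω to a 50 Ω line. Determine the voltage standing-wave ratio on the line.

Γ = (18 − 50)/(18 + 50) = -0.471
VSWR = (1 + 0.471)/(1 − 0.471)

VSWR ≈ 2.78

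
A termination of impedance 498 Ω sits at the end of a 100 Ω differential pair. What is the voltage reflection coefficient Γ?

Γ = 0.666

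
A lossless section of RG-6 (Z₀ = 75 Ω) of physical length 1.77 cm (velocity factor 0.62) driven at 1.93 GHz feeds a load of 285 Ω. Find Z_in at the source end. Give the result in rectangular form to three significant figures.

λ = v/f = 0.62·c / 1.93 GHz = 0.0964 m
βl = 2π·l/λ = 2π × 0.184 = 66.1°
tan(βl) = tan(66.1°) = 2.26
Z_in = Z_0·(Z_L + jZ_0·tanβl)/(Z_0 + jZ_L·tanβl)
     = 75·(285 + j169)/(75 + j644)

Z_in ≈ 23.3 − j30.5 Ω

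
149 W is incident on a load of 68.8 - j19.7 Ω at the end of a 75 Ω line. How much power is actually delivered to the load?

P_delivered ≈ 146 W

|Γ| = |(-6.2 − j19.7)/(143.8 − j19.7)| = 0.142
|Γ|² = 0.0202
P_refl = |Γ|²·P_inc = 3.02 W, P_del = (1 − |Γ|²)·P_inc = 146 W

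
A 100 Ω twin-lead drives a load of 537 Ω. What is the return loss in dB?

Γ = (537 − 100)/(537 + 100) = 0.686
RL = −20·log₁₀|Γ| = −20·log₁₀(0.686)

RL ≈ 3.27 dB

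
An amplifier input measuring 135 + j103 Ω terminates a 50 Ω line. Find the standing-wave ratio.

Γ = (Z_L − Z_0)/(Z_L + Z_0) = (85 + j103)/(185 + j103)
|Γ| = 134/212 = 0.631
VSWR = (1 + |Γ|)/(1 − |Γ|) = 1.63/0.369

VSWR ≈ 4.42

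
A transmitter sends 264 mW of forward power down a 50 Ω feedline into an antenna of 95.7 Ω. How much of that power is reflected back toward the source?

Γ = (95.7 − 50)/(95.7 + 50) = 0.314
|Γ|² = 0.0984
P_refl = |Γ|²·P_inc = 26 mW, P_del = (1 − |Γ|²)·P_inc = 238 mW

P_reflected ≈ 26 mW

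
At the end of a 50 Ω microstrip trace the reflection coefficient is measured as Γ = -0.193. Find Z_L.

Z_L = Z_0·(1 + Γ)/(1 − Γ) = 50·(0.807)/(1.19)

Z_L ≈ 33.8 Ω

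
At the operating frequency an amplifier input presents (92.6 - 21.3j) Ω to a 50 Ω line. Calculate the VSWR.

VSWR ≈ 1.99

Γ = (Z_L − Z_0)/(Z_L + Z_0) = (42.6 − j21.3)/(142.6 − j21.3)
|Γ| = 47.6/144 = 0.33
VSWR = (1 + |Γ|)/(1 − |Γ|) = 1.33/0.67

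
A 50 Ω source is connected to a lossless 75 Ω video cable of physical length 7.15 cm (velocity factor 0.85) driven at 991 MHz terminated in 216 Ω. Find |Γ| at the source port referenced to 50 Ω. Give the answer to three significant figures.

|Γ| ≈ 0.335

λ = v/f = 0.85·c / 991 MHz = 0.257 m
βl = 2π·l/λ = 2π × 0.278 = 100°
tan(βl) = -5.65
Z_in = Z_0·(Z_L + jZ_0·tanβl)/(Z_0 + jZ_L·tanβl) = 26.8 + j11.6 Ω
Γ_s = (Z_in − Z_s)/(Z_in + Z_s) = (-23.2 + j11.6)/(76.8 + j11.6), |Γ_s| = 0.335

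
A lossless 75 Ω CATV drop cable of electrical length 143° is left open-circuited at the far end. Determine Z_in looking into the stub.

Z_in ≈ +j99.5 Ω

tan(βl) = -0.754
For an open-circuited stub, Z_in = −jZ_0·cot(βl) = −jZ_0/tan(βl)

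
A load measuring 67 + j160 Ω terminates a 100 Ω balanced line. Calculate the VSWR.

VSWR ≈ 5.81

Γ = (Z_L − Z_0)/(Z_L + Z_0) = (-33 + j160)/(167 + j160)
|Γ| = 163/231 = 0.706
VSWR = (1 + |Γ|)/(1 − |Γ|) = 1.71/0.294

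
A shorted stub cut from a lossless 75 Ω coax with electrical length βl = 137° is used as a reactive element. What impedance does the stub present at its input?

tan(βl) = -0.933
For a shorted stub, Z_in = jZ_0·tan(βl)

Z_in ≈ −j69.9 Ω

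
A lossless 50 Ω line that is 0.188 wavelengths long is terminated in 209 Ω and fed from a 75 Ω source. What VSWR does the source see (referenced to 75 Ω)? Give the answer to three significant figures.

VSWR ≈ 5.78

βl = 2π × 0.188 = 67.7°
tan(βl) = 2.44
Z_in = Z_0·(Z_L + jZ_0·tanβl)/(Z_0 + jZ_L·tanβl) = 13.8 − j19.2 Ω
Γ_s = (Z_in − Z_s)/(Z_in + Z_s) = (-61.2 − j19.2)/(88.8 − j19.2), |Γ_s| = 0.705
VSWR = (1 + |Γ_s|)/(1 − |Γ_s|)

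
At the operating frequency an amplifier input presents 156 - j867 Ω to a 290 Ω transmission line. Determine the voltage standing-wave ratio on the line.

Γ = (Z_L − Z_0)/(Z_L + Z_0) = (-134 − j867)/(446 − j867)
|Γ| = 877/975 = 0.9
VSWR = (1 + |Γ|)/(1 − |Γ|) = 1.9/0.1

VSWR ≈ 19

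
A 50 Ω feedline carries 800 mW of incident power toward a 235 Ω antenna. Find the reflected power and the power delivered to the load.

P_reflected ≈ 337 mW; P_delivered ≈ 463 mW

Γ = (235 − 50)/(235 + 50) = 0.649
|Γ|² = 0.421
P_refl = |Γ|²·P_inc = 337 mW, P_del = (1 − |Γ|²)·P_inc = 463 mW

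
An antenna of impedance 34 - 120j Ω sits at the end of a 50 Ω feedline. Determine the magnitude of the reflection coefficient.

|Γ| ≈ 0.826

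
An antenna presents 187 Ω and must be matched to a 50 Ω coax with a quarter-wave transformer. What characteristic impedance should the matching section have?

Z_qwt ≈ 96.7 Ω

Z_qwt = √(Z_0·R_L) = √(50 × 187) = √9350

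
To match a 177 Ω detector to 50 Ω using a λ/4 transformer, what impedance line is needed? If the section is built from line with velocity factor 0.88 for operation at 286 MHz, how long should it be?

Z_qwt ≈ 94.1 Ω; length ≈ 23.1 cm

Z_qwt = √(Z_0·R_L) = √(50 × 177) = √8850
λ = 0.88·c/f = 0.923 m, so l = λ/4 = 0.231 m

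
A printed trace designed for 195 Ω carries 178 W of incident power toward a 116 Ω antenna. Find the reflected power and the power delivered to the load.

Γ = (116 − 195)/(116 + 195) = -0.254
|Γ|² = 0.0645
P_refl = |Γ|²·P_inc = 11.5 W, P_del = (1 − |Γ|²)·P_inc = 167 W

P_reflected ≈ 11.5 W; P_delivered ≈ 167 W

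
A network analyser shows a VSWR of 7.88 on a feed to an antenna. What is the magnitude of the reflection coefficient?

|Γ| ≈ 0.775

|Γ| = (S − 1)/(S + 1) = (7.88 − 1)/(7.88 + 1) = 6.88/8.88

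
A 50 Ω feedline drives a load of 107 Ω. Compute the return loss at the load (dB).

Γ = (107 − 50)/(107 + 50) = 0.363
RL = −20·log₁₀|Γ| = −20·log₁₀(0.363)

RL ≈ 8.8 dB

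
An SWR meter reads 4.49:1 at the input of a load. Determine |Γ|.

|Γ| ≈ 0.636

|Γ| = (S − 1)/(S + 1) = (4.49 − 1)/(4.49 + 1) = 3.49/5.49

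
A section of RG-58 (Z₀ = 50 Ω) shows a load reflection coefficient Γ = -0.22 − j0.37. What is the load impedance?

Z_L ≈ 25.1 − j22.8 Ω

Z_L = Z_0·(1 + Γ)/(1 − Γ) = 50·(0.78 − j0.37)/(1.22 + j0.37)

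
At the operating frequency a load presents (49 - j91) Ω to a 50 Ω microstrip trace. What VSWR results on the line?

VSWR ≈ 5.19

Γ = (Z_L − Z_0)/(Z_L + Z_0) = (-1 − j91)/(99 − j91)
|Γ| = 91/134 = 0.677
VSWR = (1 + |Γ|)/(1 − |Γ|) = 1.68/0.323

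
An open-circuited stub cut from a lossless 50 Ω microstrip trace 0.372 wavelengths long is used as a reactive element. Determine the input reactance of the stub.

βl = 2π × 0.372 = 134°
tan(βl) = -1.04
For an open-circuited stub, Z_in = −jZ_0·cot(βl) = −jZ_0/tan(βl)

X_in ≈ 48.1 Ω (inductive)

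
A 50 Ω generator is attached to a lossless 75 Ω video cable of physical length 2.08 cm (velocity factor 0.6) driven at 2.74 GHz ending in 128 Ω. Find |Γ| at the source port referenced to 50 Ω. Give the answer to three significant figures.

λ = v/f = 0.6·c / 2.74 GHz = 0.0657 m
βl = 2π·l/λ = 2π × 0.317 = 114°
tan(βl) = -2.25
Z_in = Z_0·(Z_L + jZ_0·tanβl)/(Z_0 + jZ_L·tanβl) = 49.3 + j20.5 Ω
Γ_s = (Z_in − Z_s)/(Z_in + Z_s) = (-0.706 + j20.5)/(99.3 + j20.5), |Γ_s| = 0.202

|Γ| ≈ 0.202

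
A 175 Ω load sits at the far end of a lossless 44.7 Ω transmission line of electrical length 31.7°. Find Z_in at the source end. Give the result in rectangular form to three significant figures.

tan(βl) = tan(31.7°) = 0.618
Z_in = Z_0·(Z_L + jZ_0·tanβl)/(Z_0 + jZ_L·tanβl)
     = 44.7·(175 + j27.6)/(44.7 + j108)

Z_in ≈ 35.3 − j57.8 Ω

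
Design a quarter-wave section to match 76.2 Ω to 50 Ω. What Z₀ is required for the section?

Z_qwt ≈ 61.7 Ω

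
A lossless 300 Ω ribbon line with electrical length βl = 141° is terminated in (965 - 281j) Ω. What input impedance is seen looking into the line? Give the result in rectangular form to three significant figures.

Z_in ≈ 233 + j349 Ω

tan(βl) = tan(141°) = -0.81
Z_in = Z_0·(Z_L + jZ_0·tanβl)/(Z_0 + jZ_L·tanβl)
     = 300·(965 − j524)/(72.5 − j781)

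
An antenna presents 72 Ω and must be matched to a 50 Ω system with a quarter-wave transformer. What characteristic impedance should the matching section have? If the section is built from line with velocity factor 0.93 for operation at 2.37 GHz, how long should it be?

Z_qwt ≈ 60 Ω; length ≈ 2.94 cm

Z_qwt = √(Z_0·R_L) = √(50 × 72) = √3600
λ = 0.93·c/f = 0.118 m, so l = λ/4 = 0.0294 m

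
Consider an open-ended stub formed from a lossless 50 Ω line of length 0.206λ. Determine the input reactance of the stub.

βl = 2π × 0.206 = 74.2°
tan(βl) = 3.52
For an open-ended stub, Z_in = −jZ_0·cot(βl) = −jZ_0/tan(βl)

X_in ≈ -14.2 Ω (capacitive)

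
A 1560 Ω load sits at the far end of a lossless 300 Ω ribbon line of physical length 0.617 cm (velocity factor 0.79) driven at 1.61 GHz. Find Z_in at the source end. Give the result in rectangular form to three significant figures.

Z_in ≈ 564 − j710 Ω

λ = v/f = 0.79·c / 1.61 GHz = 0.147 m
βl = 2π·l/λ = 2π × 0.0419 = 15.1°
tan(βl) = tan(15.1°) = 0.27
Z_in = Z_0·(Z_L + jZ_0·tanβl)/(Z_0 + jZ_L·tanβl)
     = 300·(1560 + j80.9)/(300 + j421)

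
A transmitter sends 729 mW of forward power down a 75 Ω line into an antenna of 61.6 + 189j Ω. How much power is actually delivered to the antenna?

P_delivered ≈ 248 mW

|Γ| = |(-13.4 + j189)/(136.6 + j189)| = 0.813
|Γ|² = 0.66
P_refl = |Γ|²·P_inc = 481 mW, P_del = (1 − |Γ|²)·P_inc = 248 mW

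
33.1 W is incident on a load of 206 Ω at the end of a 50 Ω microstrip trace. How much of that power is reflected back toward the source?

Γ = (206 − 50)/(206 + 50) = 0.609
|Γ|² = 0.371
P_refl = |Γ|²·P_inc = 12.3 W, P_del = (1 − |Γ|²)·P_inc = 20.8 W

P_reflected ≈ 12.3 W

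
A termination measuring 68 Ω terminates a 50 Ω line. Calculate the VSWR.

For a purely resistive load, VSWR = R_L/Z_0 or Z_0/R_L (whichever > 1) = 68/50

VSWR ≈ 1.36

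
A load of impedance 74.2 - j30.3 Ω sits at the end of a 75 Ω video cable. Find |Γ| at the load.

Γ = (Z_L − Z_0)/(Z_L + Z_0) = (-0.8 − j30.3)/(149.2 − j30.3)
|Γ| = 30.3/152

|Γ| ≈ 0.199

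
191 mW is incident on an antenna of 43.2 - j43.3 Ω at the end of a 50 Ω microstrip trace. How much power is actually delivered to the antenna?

P_delivered ≈ 156 mW

|Γ| = |(-6.8 − j43.3)/(93.2 − j43.3)| = 0.427
|Γ|² = 0.182
P_refl = |Γ|²·P_inc = 34.7 mW, P_del = (1 − |Γ|²)·P_inc = 156 mW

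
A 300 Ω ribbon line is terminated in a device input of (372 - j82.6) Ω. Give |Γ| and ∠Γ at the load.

Γ ≈ 0.162 ∠ -41.9°

Γ = (Z_L − Z_0)/(Z_L + Z_0) = (72 − j82.6)/(672 − j82.6)
|Γ| = 110/677 = 0.162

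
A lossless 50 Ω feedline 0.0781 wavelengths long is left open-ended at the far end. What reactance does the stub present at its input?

βl = 2π × 0.0781 = 28.1°
tan(βl) = 0.534
For an open-ended stub, Z_in = −jZ_0·cot(βl) = −jZ_0/tan(βl)

X_in ≈ -93.6 Ω (capacitive)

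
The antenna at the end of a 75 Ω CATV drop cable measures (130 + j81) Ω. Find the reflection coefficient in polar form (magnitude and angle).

Γ ≈ 0.444 ∠ 34.3°

Γ = (Z_L − Z_0)/(Z_L + Z_0) = (55 + j81)/(205 + j81)
|Γ| = 97.9/220 = 0.444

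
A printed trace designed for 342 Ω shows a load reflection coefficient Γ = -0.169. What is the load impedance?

Z_L ≈ 243 Ω

Z_L = Z_0·(1 + Γ)/(1 − Γ) = 342·(0.831)/(1.17)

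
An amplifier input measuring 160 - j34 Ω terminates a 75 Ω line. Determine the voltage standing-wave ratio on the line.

Γ = (Z_L − Z_0)/(Z_L + Z_0) = (85 − j34)/(235 − j34)
|Γ| = 91.5/237 = 0.386
VSWR = (1 + |Γ|)/(1 − |Γ|) = 1.39/0.614

VSWR ≈ 2.25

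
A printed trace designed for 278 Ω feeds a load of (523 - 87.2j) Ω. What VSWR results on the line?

VSWR ≈ 1.95

Γ = (Z_L − Z_0)/(Z_L + Z_0) = (245 − j87.2)/(801 − j87.2)
|Γ| = 260/806 = 0.323
VSWR = (1 + |Γ|)/(1 − |Γ|) = 1.32/0.677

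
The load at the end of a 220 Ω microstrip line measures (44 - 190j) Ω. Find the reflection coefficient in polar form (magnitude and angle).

Γ ≈ 0.796 ∠ -97.1°

Γ = (Z_L − Z_0)/(Z_L + Z_0) = (-176 − j190)/(264 − j190)
|Γ| = 259/325 = 0.796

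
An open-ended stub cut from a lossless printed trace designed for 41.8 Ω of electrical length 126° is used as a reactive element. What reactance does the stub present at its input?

tan(βl) = -1.38
For an open-ended stub, Z_in = −jZ_0·cot(βl) = −jZ_0/tan(βl)

X_in ≈ 30.4 Ω (inductive)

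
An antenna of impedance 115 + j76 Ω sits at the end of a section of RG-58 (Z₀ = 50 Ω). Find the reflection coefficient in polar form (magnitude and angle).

Γ = (Z_L − Z_0)/(Z_L + Z_0) = (65 + j76)/(165 + j76)
|Γ| = 100/182 = 0.551

Γ ≈ 0.551 ∠ 24.7°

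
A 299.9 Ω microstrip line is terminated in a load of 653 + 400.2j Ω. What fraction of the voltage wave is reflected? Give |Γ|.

Γ = (Z_L − Z_0)/(Z_L + Z_0) = (353.1 + j400.2)/(952.9 + j400.2)
|Γ| = 534/1030

|Γ| ≈ 0.516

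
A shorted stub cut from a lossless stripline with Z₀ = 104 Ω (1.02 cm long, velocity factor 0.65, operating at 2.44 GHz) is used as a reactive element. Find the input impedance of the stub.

Z_in ≈ +j107 Ω

λ = v/f = 0.65·c / 2.44 GHz = 0.0799 m
βl = 2π·l/λ = 2π × 0.128 = 45.9°
tan(βl) = 1.03
For a shorted stub, Z_in = jZ_0·tan(βl)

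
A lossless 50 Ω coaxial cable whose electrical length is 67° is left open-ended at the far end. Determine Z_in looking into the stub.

Z_in ≈ −j21.2 Ω

tan(βl) = 2.36
For an open-ended stub, Z_in = −jZ_0·cot(βl) = −jZ_0/tan(βl)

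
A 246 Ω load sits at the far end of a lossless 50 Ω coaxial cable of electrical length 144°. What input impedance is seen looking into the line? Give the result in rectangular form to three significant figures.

Z_in ≈ 27.3 + j61.2 Ω

tan(βl) = tan(144°) = -0.727
Z_in = Z_0·(Z_L + jZ_0·tanβl)/(Z_0 + jZ_L·tanβl)
     = 50·(246 − j36.3)/(50 − j179)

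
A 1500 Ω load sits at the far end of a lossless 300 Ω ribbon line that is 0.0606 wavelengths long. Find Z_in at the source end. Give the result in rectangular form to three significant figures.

Z_in ≈ 348 − j576 Ω

βl = 2π × 0.0606 = 21.8°
tan(βl) = tan(21.8°) = 0.4
Z_in = Z_0·(Z_L + jZ_0·tanβl)/(Z_0 + jZ_L·tanβl)
     = 300·(1500 + j120)/(300 + j600)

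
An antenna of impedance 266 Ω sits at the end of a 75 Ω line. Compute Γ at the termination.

Γ = 0.56

Γ = (Z_L − Z_0)/(Z_L + Z_0) = (266 − 75)/(266 + 75) = 191/341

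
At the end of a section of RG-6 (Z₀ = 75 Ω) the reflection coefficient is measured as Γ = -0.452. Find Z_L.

Z_L = Z_0·(1 + Γ)/(1 − Γ) = 75·(0.548)/(1.45)

Z_L ≈ 28.3 Ω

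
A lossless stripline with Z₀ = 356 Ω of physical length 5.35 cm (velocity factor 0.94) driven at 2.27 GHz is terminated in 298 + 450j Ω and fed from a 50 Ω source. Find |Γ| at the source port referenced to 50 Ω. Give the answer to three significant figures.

|Γ| ≈ 0.812

λ = v/f = 0.94·c / 2.27 GHz = 0.124 m
βl = 2π·l/λ = 2π × 0.431 = 155°
tan(βl) = -0.466
Z_in = Z_0·(Z_L + jZ_0·tanβl)/(Z_0 + jZ_L·tanβl) = 136 + j212 Ω
Γ_s = (Z_in − Z_s)/(Z_in + Z_s) = (85.5 + j212)/(186 + j212), |Γ_s| = 0.812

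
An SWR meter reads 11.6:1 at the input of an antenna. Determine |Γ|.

|Γ| ≈ 0.841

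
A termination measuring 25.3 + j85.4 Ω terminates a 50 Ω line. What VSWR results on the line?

VSWR ≈ 8.12

Γ = (Z_L − Z_0)/(Z_L + Z_0) = (-24.7 + j85.4)/(75.3 + j85.4)
|Γ| = 88.9/114 = 0.781
VSWR = (1 + |Γ|)/(1 − |Γ|) = 1.78/0.219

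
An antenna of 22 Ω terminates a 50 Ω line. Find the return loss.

RL ≈ 8.2 dB

Γ = (22 − 50)/(22 + 50) = -0.389
RL = −20·log₁₀|Γ| = −20·log₁₀(0.389)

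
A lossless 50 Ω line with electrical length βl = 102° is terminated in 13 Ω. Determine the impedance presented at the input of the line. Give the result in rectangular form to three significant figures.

tan(βl) = tan(102°) = -4.7
Z_in = Z_0·(Z_L + jZ_0·tanβl)/(Z_0 + jZ_L·tanβl)
     = 50·(13 − j235)/(50 − j61.2)

Z_in ≈ 120 − j87.9 Ω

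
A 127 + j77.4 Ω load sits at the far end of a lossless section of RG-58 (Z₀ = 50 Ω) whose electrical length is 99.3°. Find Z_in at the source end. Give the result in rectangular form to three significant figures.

Z_in ≈ 13.9 − j1.18 Ω

tan(βl) = tan(99.3°) = -6.11
Z_in = Z_0·(Z_L + jZ_0·tanβl)/(Z_0 + jZ_L·tanβl)
     = 50·(127 − j228)/(523 − j776)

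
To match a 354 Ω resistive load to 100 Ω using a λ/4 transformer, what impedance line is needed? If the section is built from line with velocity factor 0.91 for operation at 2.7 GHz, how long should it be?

Z_qwt ≈ 188 Ω; length ≈ 2.53 cm

Z_qwt = √(Z_0·R_L) = √(100 × 354) = √35400
λ = 0.91·c/f = 0.101 m, so l = λ/4 = 0.0253 m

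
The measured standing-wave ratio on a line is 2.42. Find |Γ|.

|Γ| = (S − 1)/(S + 1) = (2.42 − 1)/(2.42 + 1) = 1.42/3.42

|Γ| ≈ 0.415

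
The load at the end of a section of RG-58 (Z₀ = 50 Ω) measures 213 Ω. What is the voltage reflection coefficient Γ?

Γ = (Z_L − Z_0)/(Z_L + Z_0) = (213 − 50)/(213 + 50) = 163/263

Γ = 0.62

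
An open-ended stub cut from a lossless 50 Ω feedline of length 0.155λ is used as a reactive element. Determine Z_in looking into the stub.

Z_in ≈ −j34 Ω

βl = 2π × 0.155 = 55.8°
tan(βl) = 1.47
For an open-ended stub, Z_in = −jZ_0·cot(βl) = −jZ_0/tan(βl)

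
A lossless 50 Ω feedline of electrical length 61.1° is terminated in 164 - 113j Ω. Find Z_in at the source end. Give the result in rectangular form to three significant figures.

tan(βl) = tan(61.1°) = 1.81
Z_in = Z_0·(Z_L + jZ_0·tanβl)/(Z_0 + jZ_L·tanβl)
     = 50·(164 − j22.4)/(255 + j297)

Z_in ≈ 11.5 − j17.8 Ω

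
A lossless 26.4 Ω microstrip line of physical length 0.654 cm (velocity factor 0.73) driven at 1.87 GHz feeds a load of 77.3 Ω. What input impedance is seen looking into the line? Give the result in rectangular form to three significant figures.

Z_in ≈ 40.8 − j34.1 Ω

λ = v/f = 0.73·c / 1.87 GHz = 0.117 m
βl = 2π·l/λ = 2π × 0.0558 = 20.1°
tan(βl) = tan(20.1°) = 0.366
Z_in = Z_0·(Z_L + jZ_0·tanβl)/(Z_0 + jZ_L·tanβl)
     = 26.4·(77.3 + j9.66)/(26.4 + j28.3)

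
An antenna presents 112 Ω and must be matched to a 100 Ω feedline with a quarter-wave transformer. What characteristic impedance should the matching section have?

Z_qwt ≈ 106 Ω

Z_qwt = √(Z_0·R_L) = √(100 × 112) = √11200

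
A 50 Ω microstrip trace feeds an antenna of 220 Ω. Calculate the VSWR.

VSWR ≈ 4.4

For a purely resistive load, VSWR = R_L/Z_0 or Z_0/R_L (whichever > 1) = 220/50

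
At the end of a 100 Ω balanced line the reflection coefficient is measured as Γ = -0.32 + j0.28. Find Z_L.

Z_L = Z_0·(1 + Γ)/(1 − Γ) = 100·(0.68 + j0.28)/(1.32 − j0.28)

Z_L ≈ 45 + j30.8 Ω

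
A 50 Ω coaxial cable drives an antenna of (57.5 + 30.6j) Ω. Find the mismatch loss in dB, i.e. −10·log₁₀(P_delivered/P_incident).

Γ = (7.5 + j30.6)/(107.5 + j30.6), |Γ| = 0.282
|Γ|² = 0.0795, so P_del/P_inc = 1 − |Γ|² = 0.921
ML = −10·log₁₀(1 − |Γ|²)

mismatch loss ≈ 0.36 dB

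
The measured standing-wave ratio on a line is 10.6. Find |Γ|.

|Γ| ≈ 0.828

|Γ| = (S − 1)/(S + 1) = (10.6 − 1)/(10.6 + 1) = 9.6/11.6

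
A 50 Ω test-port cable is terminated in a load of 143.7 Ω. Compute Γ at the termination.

Γ = (Z_L − Z_0)/(Z_L + Z_0) = (143.7 − 50)/(143.7 + 50) = 93.7/193.7

Γ = 0.484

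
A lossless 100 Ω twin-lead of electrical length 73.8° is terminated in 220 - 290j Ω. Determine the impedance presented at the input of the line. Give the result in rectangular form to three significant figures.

tan(βl) = tan(73.8°) = 3.44
Z_in = Z_0·(Z_L + jZ_0·tanβl)/(Z_0 + jZ_L·tanβl)
     = 100·(220 + j54.2)/(1100 + j757)

Z_in ≈ 15.9 − j6.02 Ω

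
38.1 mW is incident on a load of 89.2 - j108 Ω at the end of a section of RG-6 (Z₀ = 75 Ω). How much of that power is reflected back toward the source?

|Γ| = |(14.2 − j108)/(164.2 − j108)| = 0.554
|Γ|² = 0.307
P_refl = |Γ|²·P_inc = 11.7 mW, P_del = (1 − |Γ|²)·P_inc = 26.4 mW

P_reflected ≈ 11.7 mW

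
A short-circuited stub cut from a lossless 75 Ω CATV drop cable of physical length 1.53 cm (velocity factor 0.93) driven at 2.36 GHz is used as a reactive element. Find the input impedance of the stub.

λ = v/f = 0.93·c / 2.36 GHz = 0.118 m
βl = 2π·l/λ = 2π × 0.129 = 46.6°
tan(βl) = 1.06
For a short-circuited stub, Z_in = jZ_0·tan(βl)

Z_in ≈ +j79.3 Ω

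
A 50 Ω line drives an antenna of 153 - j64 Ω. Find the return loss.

RL ≈ 4.89 dB

Γ = (103 − j64)/(203 − j64), |Γ| = 0.57
RL = −20·log₁₀|Γ| = −20·log₁₀(0.57)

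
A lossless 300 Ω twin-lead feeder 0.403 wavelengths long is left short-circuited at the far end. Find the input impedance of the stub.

Z_in ≈ −j209 Ω

βl = 2π × 0.403 = 145°
tan(βl) = -0.698
For a short-circuited stub, Z_in = jZ_0·tan(βl)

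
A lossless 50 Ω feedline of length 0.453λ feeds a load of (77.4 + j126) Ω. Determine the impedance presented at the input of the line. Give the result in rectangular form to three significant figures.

βl = 2π × 0.453 = 163°
tan(βl) = tan(163°) = -0.304
Z_in = Z_0·(Z_L + jZ_0·tanβl)/(Z_0 + jZ_L·tanβl)
     = 50·(77.4 + j111)/(88.3 − j23.5)

Z_in ≈ 25.3 + j69.5 Ω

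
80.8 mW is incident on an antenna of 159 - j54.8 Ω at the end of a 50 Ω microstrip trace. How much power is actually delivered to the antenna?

P_delivered ≈ 55 mW

|Γ| = |(109 − j54.8)/(209 − j54.8)| = 0.565
|Γ|² = 0.319
P_refl = |Γ|²·P_inc = 25.8 mW, P_del = (1 − |Γ|²)·P_inc = 55 mW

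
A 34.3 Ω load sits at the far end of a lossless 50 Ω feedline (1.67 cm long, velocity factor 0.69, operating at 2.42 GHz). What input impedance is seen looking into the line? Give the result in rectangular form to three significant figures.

Z_in ≈ 64.6 + j15.8 Ω

λ = v/f = 0.69·c / 2.42 GHz = 0.0855 m
βl = 2π·l/λ = 2π × 0.195 = 70.3°
tan(βl) = tan(70.3°) = 2.79
Z_in = Z_0·(Z_L + jZ_0·tanβl)/(Z_0 + jZ_L·tanβl)
     = 50·(34.3 + j140)/(50 + j95.7)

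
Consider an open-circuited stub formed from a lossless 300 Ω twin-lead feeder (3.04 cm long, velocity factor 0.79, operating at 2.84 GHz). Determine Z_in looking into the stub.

λ = v/f = 0.79·c / 2.84 GHz = 0.0835 m
βl = 2π·l/λ = 2π × 0.364 = 131°
tan(βl) = -1.14
For an open-circuited stub, Z_in = −jZ_0·cot(βl) = −jZ_0/tan(βl)

Z_in ≈ +j262 Ω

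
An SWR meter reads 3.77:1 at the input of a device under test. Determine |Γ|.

|Γ| = (S − 1)/(S + 1) = (3.77 − 1)/(3.77 + 1) = 2.77/4.77

|Γ| ≈ 0.581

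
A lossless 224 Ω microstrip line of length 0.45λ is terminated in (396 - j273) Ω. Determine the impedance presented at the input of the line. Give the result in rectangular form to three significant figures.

βl = 2π × 0.45 = 162°
tan(βl) = tan(162°) = -0.325
Z_in = Z_0·(Z_L + jZ_0·tanβl)/(Z_0 + jZ_L·tanβl)
     = 224·(396 − j346)/(135 − j129)

Z_in ≈ 630 + j26.8 Ω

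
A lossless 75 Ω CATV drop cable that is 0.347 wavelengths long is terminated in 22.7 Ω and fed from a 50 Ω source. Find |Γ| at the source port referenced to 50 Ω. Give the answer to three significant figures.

|Γ| ≈ 0.607

βl = 2π × 0.347 = 125°
tan(βl) = -1.43
Z_in = Z_0·(Z_L + jZ_0·tanβl)/(Z_0 + jZ_L·tanβl) = 58.3 − j82.1 Ω
Γ_s = (Z_in − Z_s)/(Z_in + Z_s) = (8.31 − j82.1)/(108 − j82.1), |Γ_s| = 0.607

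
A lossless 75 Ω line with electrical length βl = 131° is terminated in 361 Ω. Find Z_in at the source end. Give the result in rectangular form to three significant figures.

tan(βl) = tan(131°) = -1.15
Z_in = Z_0·(Z_L + jZ_0·tanβl)/(Z_0 + jZ_L·tanβl)
     = 75·(361 − j86.3)/(75 − j415)

Z_in ≈ 26.5 + j60.4 Ω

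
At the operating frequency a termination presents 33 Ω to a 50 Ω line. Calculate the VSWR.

Γ = (33 − 50)/(33 + 50) = -0.205
VSWR = (1 + 0.205)/(1 − 0.205)

VSWR ≈ 1.52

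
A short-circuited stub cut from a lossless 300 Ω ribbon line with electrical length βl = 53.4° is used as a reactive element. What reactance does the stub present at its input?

tan(βl) = 1.35
For a short-circuited stub, Z_in = jZ_0·tan(βl)

X_in ≈ 404 Ω (inductive)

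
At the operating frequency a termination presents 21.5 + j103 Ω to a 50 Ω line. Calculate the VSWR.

VSWR ≈ 12.5

Γ = (Z_L − Z_0)/(Z_L + Z_0) = (-28.5 + j103)/(71.5 + j103)
|Γ| = 107/125 = 0.852
VSWR = (1 + |Γ|)/(1 − |Γ|) = 1.85/0.148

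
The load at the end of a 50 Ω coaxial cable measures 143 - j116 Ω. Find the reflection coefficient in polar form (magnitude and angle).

Γ = (Z_L − Z_0)/(Z_L + Z_0) = (93 − j116)/(193 − j116)
|Γ| = 149/225 = 0.66

Γ ≈ 0.66 ∠ -20.3°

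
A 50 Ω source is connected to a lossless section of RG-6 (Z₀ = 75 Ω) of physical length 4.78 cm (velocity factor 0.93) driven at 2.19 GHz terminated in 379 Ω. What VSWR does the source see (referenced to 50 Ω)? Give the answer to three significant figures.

VSWR ≈ 5.51

λ = v/f = 0.93·c / 2.19 GHz = 0.127 m
βl = 2π·l/λ = 2π × 0.375 = 135°
tan(βl) = -0.997
Z_in = Z_0·(Z_L + jZ_0·tanβl)/(Z_0 + jZ_L·tanβl) = 28.6 + j69.5 Ω
Γ_s = (Z_in − Z_s)/(Z_in + Z_s) = (-21.4 + j69.5)/(78.6 + j69.5), |Γ_s| = 0.693
VSWR = (1 + |Γ_s|)/(1 − |Γ_s|)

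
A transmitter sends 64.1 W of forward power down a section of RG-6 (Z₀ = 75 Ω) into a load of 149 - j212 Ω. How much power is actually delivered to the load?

P_delivered ≈ 30.1 W

|Γ| = |(74 − j212)/(224 − j212)| = 0.728
|Γ|² = 0.53
P_refl = |Γ|²·P_inc = 34 W, P_del = (1 − |Γ|²)·P_inc = 30.1 W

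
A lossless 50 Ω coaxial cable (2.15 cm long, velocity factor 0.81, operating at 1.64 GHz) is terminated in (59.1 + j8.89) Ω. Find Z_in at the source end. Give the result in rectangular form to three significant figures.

Z_in ≈ 53.9 − j11.5 Ω

λ = v/f = 0.81·c / 1.64 GHz = 0.148 m
βl = 2π·l/λ = 2π × 0.145 = 52.2°
tan(βl) = tan(52.2°) = 1.29
Z_in = Z_0·(Z_L + jZ_0·tanβl)/(Z_0 + jZ_L·tanβl)
     = 50·(59.1 + j73.4)/(38.5 + j76.3)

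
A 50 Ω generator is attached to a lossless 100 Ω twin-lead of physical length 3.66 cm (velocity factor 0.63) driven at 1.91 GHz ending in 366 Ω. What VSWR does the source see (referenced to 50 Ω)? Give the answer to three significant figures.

VSWR ≈ 4.53

λ = v/f = 0.63·c / 1.91 GHz = 0.099 m
βl = 2π·l/λ = 2π × 0.37 = 133°
tan(βl) = -1.07
Z_in = Z_0·(Z_L + jZ_0·tanβl)/(Z_0 + jZ_L·tanβl) = 48.2 + j81.4 Ω
Γ_s = (Z_in − Z_s)/(Z_in + Z_s) = (-1.82 + j81.4)/(98.2 + j81.4), |Γ_s| = 0.638
VSWR = (1 + |Γ_s|)/(1 − |Γ_s|)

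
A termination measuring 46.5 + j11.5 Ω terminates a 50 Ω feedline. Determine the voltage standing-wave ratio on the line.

VSWR ≈ 1.28

Γ = (Z_L − Z_0)/(Z_L + Z_0) = (-3.5 + j11.5)/(96.5 + j11.5)
|Γ| = 12/97.2 = 0.124
VSWR = (1 + |Γ|)/(1 − |Γ|) = 1.12/0.876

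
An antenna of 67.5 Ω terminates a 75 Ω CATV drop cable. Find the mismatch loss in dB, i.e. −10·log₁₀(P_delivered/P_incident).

Γ = (67.5 − 75)/(67.5 + 75) = -0.0526
|Γ|² = 0.00277, so P_del/P_inc = 1 − |Γ|² = 0.997
ML = −10·log₁₀(1 − |Γ|²)

mismatch loss ≈ 0.012 dB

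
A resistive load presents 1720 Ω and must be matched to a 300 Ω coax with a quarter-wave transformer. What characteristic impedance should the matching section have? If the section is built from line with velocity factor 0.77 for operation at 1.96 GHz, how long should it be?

Z_qwt ≈ 718 Ω; length ≈ 2.95 cm

Z_qwt = √(Z_0·R_L) = √(300 × 1720) = √516000
λ = 0.77·c/f = 0.118 m, so l = λ/4 = 0.0295 m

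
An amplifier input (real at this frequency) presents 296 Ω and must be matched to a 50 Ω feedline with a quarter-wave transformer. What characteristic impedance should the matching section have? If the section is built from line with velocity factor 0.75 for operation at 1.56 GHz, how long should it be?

Z_qwt ≈ 122 Ω; length ≈ 3.61 cm

Z_qwt = √(Z_0·R_L) = √(50 × 296) = √14800
λ = 0.75·c/f = 0.144 m, so l = λ/4 = 0.0361 m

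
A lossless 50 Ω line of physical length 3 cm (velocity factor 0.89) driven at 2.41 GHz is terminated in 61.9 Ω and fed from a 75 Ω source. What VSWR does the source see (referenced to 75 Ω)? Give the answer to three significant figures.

VSWR ≈ 1.85

λ = v/f = 0.89·c / 2.41 GHz = 0.111 m
βl = 2π·l/λ = 2π × 0.271 = 97.5°
tan(βl) = -7.61
Z_in = Z_0·(Z_L + jZ_0·tanβl)/(Z_0 + jZ_L·tanβl) = 40.6 + j2.26 Ω
Γ_s = (Z_in − Z_s)/(Z_in + Z_s) = (-34.4 + j2.26)/(116 + j2.26), |Γ_s| = 0.298
VSWR = (1 + |Γ_s|)/(1 − |Γ_s|)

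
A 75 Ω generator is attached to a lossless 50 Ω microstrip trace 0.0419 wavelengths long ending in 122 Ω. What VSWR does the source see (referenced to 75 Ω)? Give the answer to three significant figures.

VSWR ≈ 1.8

βl = 2π × 0.0419 = 15.1°
tan(βl) = 0.27
Z_in = Z_0·(Z_L + jZ_0·tanβl)/(Z_0 + jZ_L·tanβl) = 91.4 − j46.6 Ω
Γ_s = (Z_in − Z_s)/(Z_in + Z_s) = (16.4 − j46.6)/(166 − j46.6), |Γ_s| = 0.286
VSWR = (1 + |Γ_s|)/(1 − |Γ_s|)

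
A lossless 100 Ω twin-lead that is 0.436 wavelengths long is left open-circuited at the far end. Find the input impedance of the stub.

Z_in ≈ +j235 Ω

βl = 2π × 0.436 = 157°
tan(βl) = -0.425
For an open-circuited stub, Z_in = −jZ_0·cot(βl) = −jZ_0/tan(βl)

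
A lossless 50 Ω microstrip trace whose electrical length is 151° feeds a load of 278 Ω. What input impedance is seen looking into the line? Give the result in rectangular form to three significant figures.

Z_in ≈ 34.6 + j79 Ω

tan(βl) = tan(151°) = -0.554
Z_in = Z_0·(Z_L + jZ_0·tanβl)/(Z_0 + jZ_L·tanβl)
     = 50·(278 − j27.7)/(50 − j154)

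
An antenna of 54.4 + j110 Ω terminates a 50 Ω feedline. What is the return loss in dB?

RL ≈ 2.78 dB

Γ = (4.4 + j110)/(104.4 + j110), |Γ| = 0.726
RL = −20·log₁₀|Γ| = −20·log₁₀(0.726)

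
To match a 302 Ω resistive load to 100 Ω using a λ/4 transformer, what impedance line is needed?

Z_qwt = √(Z_0·R_L) = √(100 × 302) = √30200

Z_qwt ≈ 174 Ω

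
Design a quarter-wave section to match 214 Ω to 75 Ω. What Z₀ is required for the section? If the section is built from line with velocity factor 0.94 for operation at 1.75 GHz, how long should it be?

Z_qwt ≈ 127 Ω; length ≈ 4.03 cm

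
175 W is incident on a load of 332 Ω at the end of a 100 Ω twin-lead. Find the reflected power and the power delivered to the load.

P_reflected ≈ 50.5 W; P_delivered ≈ 125 W

Γ = (332 − 100)/(332 + 100) = 0.537
|Γ|² = 0.288
P_refl = |Γ|²·P_inc = 50.5 W, P_del = (1 − |Γ|²)·P_inc = 125 W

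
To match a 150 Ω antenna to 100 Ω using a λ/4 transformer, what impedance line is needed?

Z_qwt ≈ 122 Ω

Z_qwt = √(Z_0·R_L) = √(100 × 150) = √15000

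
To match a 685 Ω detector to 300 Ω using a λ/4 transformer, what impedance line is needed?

Z_qwt ≈ 453 Ω

Z_qwt = √(Z_0·R_L) = √(300 × 685) = √205500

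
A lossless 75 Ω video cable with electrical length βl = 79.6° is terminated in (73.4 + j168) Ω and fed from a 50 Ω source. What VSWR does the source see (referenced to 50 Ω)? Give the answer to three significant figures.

VSWR ≈ 6.26

tan(βl) = 5.45
Z_in = Z_0·(Z_L + jZ_0·tanβl)/(Z_0 + jZ_L·tanβl) = 14.6 − j44.5 Ω
Γ_s = (Z_in − Z_s)/(Z_in + Z_s) = (-35.4 − j44.5)/(64.6 − j44.5), |Γ_s| = 0.724
VSWR = (1 + |Γ_s|)/(1 − |Γ_s|)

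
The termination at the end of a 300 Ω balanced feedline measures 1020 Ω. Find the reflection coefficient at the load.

Γ = 0.545

Γ = (Z_L − Z_0)/(Z_L + Z_0) = (1020 − 300)/(1020 + 300) = 720/1320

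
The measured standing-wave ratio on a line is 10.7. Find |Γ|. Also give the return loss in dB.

|Γ| ≈ 0.829; return loss ≈ 1.63 dB

|Γ| = (S − 1)/(S + 1) = (10.7 − 1)/(10.7 + 1) = 9.7/11.7
RL = −20·log₁₀|Γ| = −20·log₁₀(0.829)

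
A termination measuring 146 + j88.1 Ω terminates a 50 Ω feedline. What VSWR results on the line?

Γ = (Z_L − Z_0)/(Z_L + Z_0) = (96 + j88.1)/(196 + j88.1)
|Γ| = 130/215 = 0.606
VSWR = (1 + |Γ|)/(1 − |Γ|) = 1.61/0.394

VSWR ≈ 4.08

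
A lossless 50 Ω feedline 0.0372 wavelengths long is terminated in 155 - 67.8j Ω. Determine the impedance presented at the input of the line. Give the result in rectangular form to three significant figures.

βl = 2π × 0.0372 = 13.4°
tan(βl) = tan(13.4°) = 0.238
Z_in = Z_0·(Z_L + jZ_0·tanβl)/(Z_0 + jZ_L·tanβl)
     = 50·(155 − j55.9)/(66.1 + j36.9)

Z_in ≈ 71.4 − j82.1 Ω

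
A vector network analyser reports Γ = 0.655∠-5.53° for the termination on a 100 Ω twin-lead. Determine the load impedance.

Z_L = Z_0·(1 + Γ)/(1 − Γ) = 100·(1.65 − j0.0631)/(0.348 + j0.0631)

Z_L ≈ 456 − j101 Ω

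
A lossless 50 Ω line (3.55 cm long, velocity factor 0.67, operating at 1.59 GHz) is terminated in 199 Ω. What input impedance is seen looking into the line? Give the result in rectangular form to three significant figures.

λ = v/f = 0.67·c / 1.59 GHz = 0.126 m
βl = 2π·l/λ = 2π × 0.281 = 101°
tan(βl) = tan(101°) = -5.1
Z_in = Z_0·(Z_L + jZ_0·tanβl)/(Z_0 + jZ_L·tanβl)
     = 50·(199 − j255)/(50 − j1010)

Z_in ≈ 13 + j9.16 Ω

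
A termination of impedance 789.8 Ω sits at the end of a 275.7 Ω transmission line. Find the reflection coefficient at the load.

Γ = 0.482

Γ = (Z_L − Z_0)/(Z_L + Z_0) = (789.8 − 275.7)/(789.8 + 275.7) = 514.1/1066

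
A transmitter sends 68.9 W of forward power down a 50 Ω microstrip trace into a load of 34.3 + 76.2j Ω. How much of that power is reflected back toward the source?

P_reflected ≈ 32.3 W

|Γ| = |(-15.7 + j76.2)/(84.3 + j76.2)| = 0.685
|Γ|² = 0.469
P_refl = |Γ|²·P_inc = 32.3 W, P_del = (1 − |Γ|²)·P_inc = 36.6 W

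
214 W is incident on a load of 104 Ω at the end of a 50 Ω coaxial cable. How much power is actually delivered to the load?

P_delivered ≈ 188 W

Γ = (104 − 50)/(104 + 50) = 0.351
|Γ|² = 0.123
P_refl = |Γ|²·P_inc = 26.3 W, P_del = (1 − |Γ|²)·P_inc = 188 W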